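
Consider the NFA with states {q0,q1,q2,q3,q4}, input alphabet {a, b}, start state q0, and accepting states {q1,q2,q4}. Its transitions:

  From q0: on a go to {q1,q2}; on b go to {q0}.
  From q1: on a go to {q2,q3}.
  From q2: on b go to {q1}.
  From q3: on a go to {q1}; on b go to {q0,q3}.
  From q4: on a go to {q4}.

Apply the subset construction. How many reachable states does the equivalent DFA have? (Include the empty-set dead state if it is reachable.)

Start state of the DFA: {q0}.
{q0} --a--> {q1,q2}  [new]
{q0} --b--> {q0}  [seen]
{q1,q2} --a--> {q2,q3}  [new]
{q1,q2} --b--> {q1}  [new]
{q2,q3} --a--> {q1}  [seen]
{q2,q3} --b--> {q0,q1,q3}  [new]
{q1} --a--> {q2,q3}  [seen]
{q1} --b--> ∅  [new]
{q0,q1,q3} --a--> {q1,q2,q3}  [new]
{q0,q1,q3} --b--> {q0,q3}  [new]
∅ --a--> ∅  [seen]
∅ --b--> ∅  [seen]
{q1,q2,q3} --a--> {q1,q2,q3}  [seen]
{q1,q2,q3} --b--> {q0,q1,q3}  [seen]
{q0,q3} --a--> {q1,q2}  [seen]
{q0,q3} --b--> {q0,q3}  [seen]
Reachable DFA states: {q0}, {q1,q2}, {q2,q3}, {q1}, {q0,q1,q3}, ∅, {q1,q2,q3}, {q0,q3}.

8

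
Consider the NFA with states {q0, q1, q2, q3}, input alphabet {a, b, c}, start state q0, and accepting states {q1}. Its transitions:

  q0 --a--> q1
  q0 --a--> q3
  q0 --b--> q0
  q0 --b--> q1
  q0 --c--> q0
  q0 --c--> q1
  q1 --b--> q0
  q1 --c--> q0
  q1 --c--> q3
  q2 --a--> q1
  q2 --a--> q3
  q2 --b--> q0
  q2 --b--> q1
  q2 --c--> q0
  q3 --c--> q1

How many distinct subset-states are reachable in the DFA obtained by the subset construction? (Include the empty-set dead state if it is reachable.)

5

Start state of the DFA: {q0}.
{q0} --a--> {q1, q3}  [new]
{q0} --b--> {q0, q1}  [new]
{q0} --c--> {q0, q1}  [seen]
{q1, q3} --a--> ∅  [new]
{q1, q3} --b--> {q0}  [seen]
{q1, q3} --c--> {q0, q1, q3}  [new]
{q0, q1} --a--> {q1, q3}  [seen]
{q0, q1} --b--> {q0, q1}  [seen]
{q0, q1} --c--> {q0, q1, q3}  [seen]
∅ --a--> ∅  [seen]
∅ --b--> ∅  [seen]
∅ --c--> ∅  [seen]
{q0, q1, q3} --a--> {q1, q3}  [seen]
{q0, q1, q3} --b--> {q0, q1}  [seen]
{q0, q1, q3} --c--> {q0, q1, q3}  [seen]
Reachable DFA states: {q0}, {q1, q3}, {q0, q1}, ∅, {q0, q1, q3}.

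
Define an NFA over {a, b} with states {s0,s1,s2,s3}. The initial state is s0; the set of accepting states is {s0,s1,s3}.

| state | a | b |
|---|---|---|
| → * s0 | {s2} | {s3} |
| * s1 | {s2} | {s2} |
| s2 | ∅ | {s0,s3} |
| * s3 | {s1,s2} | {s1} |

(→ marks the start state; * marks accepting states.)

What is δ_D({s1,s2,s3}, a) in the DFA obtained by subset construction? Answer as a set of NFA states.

{s1,s2}

δ(s1,a) = {s2}; δ(s2,a) = ∅; δ(s3,a) = {s1,s2}.
Union: {s1,s2}.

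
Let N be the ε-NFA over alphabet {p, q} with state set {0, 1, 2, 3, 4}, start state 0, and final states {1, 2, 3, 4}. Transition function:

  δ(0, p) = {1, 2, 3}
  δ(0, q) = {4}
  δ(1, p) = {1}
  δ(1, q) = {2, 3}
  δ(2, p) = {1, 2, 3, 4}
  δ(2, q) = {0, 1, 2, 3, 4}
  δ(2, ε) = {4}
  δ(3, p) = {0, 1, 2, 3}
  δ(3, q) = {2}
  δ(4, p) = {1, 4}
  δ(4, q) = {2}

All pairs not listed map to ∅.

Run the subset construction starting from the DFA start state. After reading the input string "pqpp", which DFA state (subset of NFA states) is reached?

Start: {0}.
δ(0,p) = {1, 2, 3}.
Union: {1, 2, 3}.
ε-closure gives {1, 2, 3, 4}.
After p: {1, 2, 3, 4}.
δ(1,q) = {2, 3}; δ(2,q) = {0, 1, 2, 3, 4}; δ(3,q) = {2}; δ(4,q) = {2}.
Union: {0, 1, 2, 3, 4}.
After q: {0, 1, 2, 3, 4}.
δ(0,p) = {1, 2, 3}; δ(1,p) = {1}; δ(2,p) = {1, 2, 3, 4}; δ(3,p) = {0, 1, 2, 3}; δ(4,p) = {1, 4}.
Union: {0, 1, 2, 3, 4}.
After p: {0, 1, 2, 3, 4}.
δ(0,p) = {1, 2, 3}; δ(1,p) = {1}; δ(2,p) = {1, 2, 3, 4}; δ(3,p) = {0, 1, 2, 3}; δ(4,p) = {1, 4}.
Union: {0, 1, 2, 3, 4}.
After p: {0, 1, 2, 3, 4}.

{0, 1, 2, 3, 4}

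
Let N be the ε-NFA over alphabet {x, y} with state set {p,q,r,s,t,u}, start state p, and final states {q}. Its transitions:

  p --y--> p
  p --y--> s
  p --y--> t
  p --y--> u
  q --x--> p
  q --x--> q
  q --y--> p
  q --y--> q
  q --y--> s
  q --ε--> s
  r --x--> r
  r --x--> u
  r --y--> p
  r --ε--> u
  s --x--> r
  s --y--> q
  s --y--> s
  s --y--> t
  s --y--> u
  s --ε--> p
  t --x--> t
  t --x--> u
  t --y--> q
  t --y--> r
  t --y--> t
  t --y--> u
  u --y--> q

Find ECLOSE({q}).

Begin with {q}.
q →ε {s}; add s.
s →ε {p}; add p.
ε-closure = {p,q,s}.

{p,q,s}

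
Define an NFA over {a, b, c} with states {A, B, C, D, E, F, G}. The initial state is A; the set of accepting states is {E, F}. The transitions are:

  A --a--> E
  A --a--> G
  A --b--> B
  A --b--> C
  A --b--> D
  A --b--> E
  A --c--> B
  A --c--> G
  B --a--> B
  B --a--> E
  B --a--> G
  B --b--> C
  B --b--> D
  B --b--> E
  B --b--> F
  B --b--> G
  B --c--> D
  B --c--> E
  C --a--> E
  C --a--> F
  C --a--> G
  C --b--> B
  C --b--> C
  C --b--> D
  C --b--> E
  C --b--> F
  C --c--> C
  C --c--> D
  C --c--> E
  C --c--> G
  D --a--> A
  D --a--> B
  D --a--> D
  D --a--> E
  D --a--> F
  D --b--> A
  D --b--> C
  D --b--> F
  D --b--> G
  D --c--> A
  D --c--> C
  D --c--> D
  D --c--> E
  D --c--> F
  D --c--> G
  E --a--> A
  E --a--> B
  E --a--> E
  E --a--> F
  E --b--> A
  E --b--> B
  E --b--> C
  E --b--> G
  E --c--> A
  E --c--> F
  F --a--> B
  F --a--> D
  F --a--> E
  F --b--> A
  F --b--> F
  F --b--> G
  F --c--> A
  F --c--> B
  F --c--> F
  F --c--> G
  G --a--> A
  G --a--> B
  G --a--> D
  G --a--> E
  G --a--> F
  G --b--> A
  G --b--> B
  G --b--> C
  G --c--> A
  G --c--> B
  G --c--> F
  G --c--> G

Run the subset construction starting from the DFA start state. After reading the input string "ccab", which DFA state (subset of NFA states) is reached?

Start: {A}.
δ(A,c) = {B, G}.
Union: {B, G}.
After c: {B, G}.
δ(B,c) = {D, E}; δ(G,c) = {A, B, F, G}.
Union: {A, B, D, E, F, G}.
After c: {A, B, D, E, F, G}.
δ(A,a) = {E, G}; δ(B,a) = {B, E, G}; δ(D,a) = {A, B, D, E, F}; δ(E,a) = {A, B, E, F}; δ(F,a) = {B, D, E}; δ(G,a) = {A, B, D, E, F}.
Union: {A, B, D, E, F, G}.
After a: {A, B, D, E, F, G}.
δ(A,b) = {B, C, D, E}; δ(B,b) = {C, D, E, F, G}; δ(D,b) = {A, C, F, G}; δ(E,b) = {A, B, C, G}; δ(F,b) = {A, F, G}; δ(G,b) = {A, B, C}.
Union: {A, B, C, D, E, F, G}.
After b: {A, B, C, D, E, F, G}.

{A, B, C, D, E, F, G}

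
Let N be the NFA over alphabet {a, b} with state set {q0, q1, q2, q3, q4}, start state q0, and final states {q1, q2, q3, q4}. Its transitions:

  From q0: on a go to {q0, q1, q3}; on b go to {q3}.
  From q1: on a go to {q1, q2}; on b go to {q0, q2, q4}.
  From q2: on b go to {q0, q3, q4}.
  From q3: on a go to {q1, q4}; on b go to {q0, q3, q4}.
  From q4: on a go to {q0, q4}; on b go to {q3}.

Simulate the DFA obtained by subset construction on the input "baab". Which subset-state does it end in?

{q0, q2, q3, q4}

Start: {q0}.
δ(q0,b) = {q3}.
Union: {q3}.
After b: {q3}.
δ(q3,a) = {q1, q4}.
Union: {q1, q4}.
After a: {q1, q4}.
δ(q1,a) = {q1, q2}; δ(q4,a) = {q0, q4}.
Union: {q0, q1, q2, q4}.
After a: {q0, q1, q2, q4}.
δ(q0,b) = {q3}; δ(q1,b) = {q0, q2, q4}; δ(q2,b) = {q0, q3, q4}; δ(q4,b) = {q3}.
Union: {q0, q2, q3, q4}.
After b: {q0, q2, q3, q4}.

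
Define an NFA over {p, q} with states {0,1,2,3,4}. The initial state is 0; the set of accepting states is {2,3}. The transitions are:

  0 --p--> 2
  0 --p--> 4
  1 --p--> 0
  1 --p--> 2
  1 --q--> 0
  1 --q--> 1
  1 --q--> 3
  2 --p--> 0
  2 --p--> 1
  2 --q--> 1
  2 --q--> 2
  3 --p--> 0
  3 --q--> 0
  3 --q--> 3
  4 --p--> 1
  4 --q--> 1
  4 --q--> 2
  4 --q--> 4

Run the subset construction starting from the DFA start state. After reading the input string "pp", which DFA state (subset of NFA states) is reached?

Start: {0}.
δ(0,p) = {2,4}.
Union: {2,4}.
After p: {2,4}.
δ(2,p) = {0,1}; δ(4,p) = {1}.
Union: {0,1}.
After p: {0,1}.

{0,1}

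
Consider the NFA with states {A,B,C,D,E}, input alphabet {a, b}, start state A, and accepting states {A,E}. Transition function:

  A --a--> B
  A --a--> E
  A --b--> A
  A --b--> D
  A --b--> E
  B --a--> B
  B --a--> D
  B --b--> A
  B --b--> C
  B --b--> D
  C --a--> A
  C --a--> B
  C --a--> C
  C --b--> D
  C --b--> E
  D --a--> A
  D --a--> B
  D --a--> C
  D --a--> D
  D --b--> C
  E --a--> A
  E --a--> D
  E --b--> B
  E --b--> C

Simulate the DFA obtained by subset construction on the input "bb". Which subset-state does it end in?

Start: {A}.
δ(A,b) = {A,D,E}.
Union: {A,D,E}.
After b: {A,D,E}.
δ(A,b) = {A,D,E}; δ(D,b) = {C}; δ(E,b) = {B,C}.
Union: {A,B,C,D,E}.
After b: {A,B,C,D,E}.

{A,B,C,D,E}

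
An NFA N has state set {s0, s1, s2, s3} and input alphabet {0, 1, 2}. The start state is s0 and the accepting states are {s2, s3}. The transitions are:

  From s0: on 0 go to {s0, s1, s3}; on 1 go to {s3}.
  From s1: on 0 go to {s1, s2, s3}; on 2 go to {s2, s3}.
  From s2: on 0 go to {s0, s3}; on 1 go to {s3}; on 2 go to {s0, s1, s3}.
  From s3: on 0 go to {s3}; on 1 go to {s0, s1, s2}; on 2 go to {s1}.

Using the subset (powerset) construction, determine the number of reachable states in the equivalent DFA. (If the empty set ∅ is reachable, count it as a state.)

10

Start state of the DFA: {s0}.
{s0} --0--> {s0, s1, s3}  [new]
{s0} --1--> {s3}  [new]
{s0} --2--> ∅  [new]
{s0, s1, s3} --0--> {s0, s1, s2, s3}  [new]
{s0, s1, s3} --1--> {s0, s1, s2, s3}  [seen]
{s0, s1, s3} --2--> {s1, s2, s3}  [new]
{s3} --0--> {s3}  [seen]
{s3} --1--> {s0, s1, s2}  [new]
{s3} --2--> {s1}  [new]
∅ --0--> ∅  [seen]
∅ --1--> ∅  [seen]
∅ --2--> ∅  [seen]
{s0, s1, s2, s3} --0--> {s0, s1, s2, s3}  [seen]
{s0, s1, s2, s3} --1--> {s0, s1, s2, s3}  [seen]
{s0, s1, s2, s3} --2--> {s0, s1, s2, s3}  [seen]
{s1, s2, s3} --0--> {s0, s1, s2, s3}  [seen]
{s1, s2, s3} --1--> {s0, s1, s2, s3}  [seen]
{s1, s2, s3} --2--> {s0, s1, s2, s3}  [seen]
{s0, s1, s2} --0--> {s0, s1, s2, s3}  [seen]
{s0, s1, s2} --1--> {s3}  [seen]
{s0, s1, s2} --2--> {s0, s1, s2, s3}  [seen]
{s1} --0--> {s1, s2, s3}  [seen]
{s1} --1--> ∅  [seen]
{s1} --2--> {s2, s3}  [new]
{s2, s3} --0--> {s0, s3}  [new]
{s2, s3} --1--> {s0, s1, s2, s3}  [seen]
{s2, s3} --2--> {s0, s1, s3}  [seen]
{s0, s3} --0--> {s0, s1, s3}  [seen]
{s0, s3} --1--> {s0, s1, s2, s3}  [seen]
{s0, s3} --2--> {s1}  [seen]
Reachable DFA states: {s0}, {s0, s1, s3}, {s3}, ∅, {s0, s1, s2, s3}, {s1, s2, s3}, {s0, s1, s2}, {s1}, {s2, s3}, {s0, s3}.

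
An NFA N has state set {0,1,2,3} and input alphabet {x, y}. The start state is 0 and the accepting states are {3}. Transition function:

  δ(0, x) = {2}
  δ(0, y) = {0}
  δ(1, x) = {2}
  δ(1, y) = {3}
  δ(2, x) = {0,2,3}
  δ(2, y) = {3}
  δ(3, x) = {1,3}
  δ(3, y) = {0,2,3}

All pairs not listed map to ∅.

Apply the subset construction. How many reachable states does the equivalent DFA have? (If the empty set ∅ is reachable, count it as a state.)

Start state of the DFA: {0}.
{0} --x--> {2}  [new]
{0} --y--> {0}  [seen]
{2} --x--> {0,2,3}  [new]
{2} --y--> {3}  [new]
{0,2,3} --x--> {0,1,2,3}  [new]
{0,2,3} --y--> {0,2,3}  [seen]
{3} --x--> {1,3}  [new]
{3} --y--> {0,2,3}  [seen]
{0,1,2,3} --x--> {0,1,2,3}  [seen]
{0,1,2,3} --y--> {0,2,3}  [seen]
{1,3} --x--> {1,2,3}  [new]
{1,3} --y--> {0,2,3}  [seen]
{1,2,3} --x--> {0,1,2,3}  [seen]
{1,2,3} --y--> {0,2,3}  [seen]
Reachable DFA states: {0}, {2}, {0,2,3}, {3}, {0,1,2,3}, {1,3}, {1,2,3}.

7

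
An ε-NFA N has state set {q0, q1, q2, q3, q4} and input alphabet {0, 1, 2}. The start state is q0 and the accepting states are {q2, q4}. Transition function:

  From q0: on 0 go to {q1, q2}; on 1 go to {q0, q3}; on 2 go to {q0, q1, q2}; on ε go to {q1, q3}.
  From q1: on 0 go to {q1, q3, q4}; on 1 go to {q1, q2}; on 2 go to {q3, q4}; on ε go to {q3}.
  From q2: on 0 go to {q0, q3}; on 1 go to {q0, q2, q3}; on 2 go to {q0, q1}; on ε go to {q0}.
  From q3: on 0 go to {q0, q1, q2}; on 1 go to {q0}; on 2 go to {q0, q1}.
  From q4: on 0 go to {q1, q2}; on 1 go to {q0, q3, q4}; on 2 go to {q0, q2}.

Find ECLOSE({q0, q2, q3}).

Begin with {q0, q2, q3}.
q0 →ε {q1, q3}; add q1.
ε-closure = {q0, q1, q2, q3}.

{q0, q1, q2, q3}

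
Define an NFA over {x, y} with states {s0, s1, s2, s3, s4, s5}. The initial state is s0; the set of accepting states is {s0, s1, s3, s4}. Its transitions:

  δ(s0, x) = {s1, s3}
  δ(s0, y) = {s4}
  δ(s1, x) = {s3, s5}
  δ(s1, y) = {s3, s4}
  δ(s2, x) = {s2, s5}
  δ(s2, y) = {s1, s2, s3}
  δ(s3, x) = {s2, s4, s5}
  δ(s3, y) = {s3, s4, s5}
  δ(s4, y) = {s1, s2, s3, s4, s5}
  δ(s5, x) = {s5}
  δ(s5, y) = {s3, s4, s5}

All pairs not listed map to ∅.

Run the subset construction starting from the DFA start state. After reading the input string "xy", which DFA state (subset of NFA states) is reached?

Start: {s0}.
δ(s0,x) = {s1, s3}.
Union: {s1, s3}.
After x: {s1, s3}.
δ(s1,y) = {s3, s4}; δ(s3,y) = {s3, s4, s5}.
Union: {s3, s4, s5}.
After y: {s3, s4, s5}.

{s3, s4, s5}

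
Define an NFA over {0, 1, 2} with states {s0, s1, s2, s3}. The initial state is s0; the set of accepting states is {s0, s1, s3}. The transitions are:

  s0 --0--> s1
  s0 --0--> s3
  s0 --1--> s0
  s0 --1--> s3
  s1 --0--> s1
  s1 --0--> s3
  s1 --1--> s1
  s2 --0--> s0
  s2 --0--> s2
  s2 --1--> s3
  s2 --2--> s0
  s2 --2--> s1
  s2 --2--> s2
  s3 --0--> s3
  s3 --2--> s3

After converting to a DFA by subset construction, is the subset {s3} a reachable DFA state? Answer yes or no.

Start state of the DFA: {s0}.
{s0} --0--> {s1, s3}  [new]
{s0} --1--> {s0, s3}  [new]
{s0} --2--> ∅  [new]
{s1, s3} --0--> {s1, s3}  [seen]
{s1, s3} --1--> {s1}  [new]
{s1, s3} --2--> {s3}  [new]
{s0, s3} --0--> {s1, s3}  [seen]
{s0, s3} --1--> {s0, s3}  [seen]
{s0, s3} --2--> {s3}  [seen]
∅ --0--> ∅  [seen]
∅ --1--> ∅  [seen]
∅ --2--> ∅  [seen]
{s1} --0--> {s1, s3}  [seen]
{s1} --1--> {s1}  [seen]
{s1} --2--> ∅  [seen]
{s3} --0--> {s3}  [seen]
{s3} --1--> ∅  [seen]
{s3} --2--> {s3}  [seen]
Reachable DFA states: {s0}, {s1, s3}, {s0, s3}, ∅, {s1}, {s3}.
{s3} is among them.

yes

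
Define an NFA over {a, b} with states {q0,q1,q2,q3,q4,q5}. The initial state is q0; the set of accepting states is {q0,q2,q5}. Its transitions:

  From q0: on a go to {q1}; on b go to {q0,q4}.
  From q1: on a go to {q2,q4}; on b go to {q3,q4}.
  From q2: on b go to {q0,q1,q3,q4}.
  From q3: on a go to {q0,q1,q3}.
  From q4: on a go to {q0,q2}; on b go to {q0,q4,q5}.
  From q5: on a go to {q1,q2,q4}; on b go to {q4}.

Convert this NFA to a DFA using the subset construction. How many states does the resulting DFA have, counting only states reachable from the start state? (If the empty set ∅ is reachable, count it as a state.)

16

Start state of the DFA: {q0}.
{q0} --a--> {q1}  [new]
{q0} --b--> {q0,q4}  [new]
{q1} --a--> {q2,q4}  [new]
{q1} --b--> {q3,q4}  [new]
{q0,q4} --a--> {q0,q1,q2}  [new]
{q0,q4} --b--> {q0,q4,q5}  [new]
{q2,q4} --a--> {q0,q2}  [new]
{q2,q4} --b--> {q0,q1,q3,q4,q5}  [new]
{q3,q4} --a--> {q0,q1,q2,q3}  [new]
{q3,q4} --b--> {q0,q4,q5}  [seen]
{q0,q1,q2} --a--> {q1,q2,q4}  [new]
{q0,q1,q2} --b--> {q0,q1,q3,q4}  [new]
{q0,q4,q5} --a--> {q0,q1,q2,q4}  [new]
{q0,q4,q5} --b--> {q0,q4,q5}  [seen]
{q0,q2} --a--> {q1}  [seen]
{q0,q2} --b--> {q0,q1,q3,q4}  [seen]
{q0,q1,q3,q4,q5} --a--> {q0,q1,q2,q3,q4}  [new]
{q0,q1,q3,q4,q5} --b--> {q0,q3,q4,q5}  [new]
{q0,q1,q2,q3} --a--> {q0,q1,q2,q3,q4}  [seen]
{q0,q1,q2,q3} --b--> {q0,q1,q3,q4}  [seen]
{q1,q2,q4} --a--> {q0,q2,q4}  [new]
{q1,q2,q4} --b--> {q0,q1,q3,q4,q5}  [seen]
{q0,q1,q3,q4} --a--> {q0,q1,q2,q3,q4}  [seen]
{q0,q1,q3,q4} --b--> {q0,q3,q4,q5}  [seen]
{q0,q1,q2,q4} --a--> {q0,q1,q2,q4}  [seen]
{q0,q1,q2,q4} --b--> {q0,q1,q3,q4,q5}  [seen]
{q0,q1,q2,q3,q4} --a--> {q0,q1,q2,q3,q4}  [seen]
{q0,q1,q2,q3,q4} --b--> {q0,q1,q3,q4,q5}  [seen]
{q0,q3,q4,q5} --a--> {q0,q1,q2,q3,q4}  [seen]
{q0,q3,q4,q5} --b--> {q0,q4,q5}  [seen]
{q0,q2,q4} --a--> {q0,q1,q2}  [seen]
{q0,q2,q4} --b--> {q0,q1,q3,q4,q5}  [seen]
Reachable DFA states: {q0}, {q1}, {q0,q4}, {q2,q4}, {q3,q4}, {q0,q1,q2}, {q0,q4,q5}, {q0,q2}, {q0,q1,q3,q4,q5}, {q0,q1,q2,q3}, {q1,q2,q4}, {q0,q1,q3,q4}, {q0,q1,q2,q4}, {q0,q1,q2,q3,q4}, {q0,q3,q4,q5}, {q0,q2,q4}.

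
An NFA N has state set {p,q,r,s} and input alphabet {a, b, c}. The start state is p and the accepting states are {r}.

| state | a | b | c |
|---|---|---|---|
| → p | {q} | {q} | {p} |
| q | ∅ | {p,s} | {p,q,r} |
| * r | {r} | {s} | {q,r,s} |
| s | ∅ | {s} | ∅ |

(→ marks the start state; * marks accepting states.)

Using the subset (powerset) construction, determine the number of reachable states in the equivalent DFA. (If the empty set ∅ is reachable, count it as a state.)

12

Start state of the DFA: {p}.
{p} --a--> {q}  [new]
{p} --b--> {q}  [seen]
{p} --c--> {p}  [seen]
{q} --a--> ∅  [new]
{q} --b--> {p,s}  [new]
{q} --c--> {p,q,r}  [new]
∅ --a--> ∅  [seen]
∅ --b--> ∅  [seen]
∅ --c--> ∅  [seen]
{p,s} --a--> {q}  [seen]
{p,s} --b--> {q,s}  [new]
{p,s} --c--> {p}  [seen]
{p,q,r} --a--> {q,r}  [new]
{p,q,r} --b--> {p,q,s}  [new]
{p,q,r} --c--> {p,q,r,s}  [new]
{q,s} --a--> ∅  [seen]
{q,s} --b--> {p,s}  [seen]
{q,s} --c--> {p,q,r}  [seen]
{q,r} --a--> {r}  [new]
{q,r} --b--> {p,s}  [seen]
{q,r} --c--> {p,q,r,s}  [seen]
{p,q,s} --a--> {q}  [seen]
{p,q,s} --b--> {p,q,s}  [seen]
{p,q,s} --c--> {p,q,r}  [seen]
{p,q,r,s} --a--> {q,r}  [seen]
{p,q,r,s} --b--> {p,q,s}  [seen]
{p,q,r,s} --c--> {p,q,r,s}  [seen]
{r} --a--> {r}  [seen]
{r} --b--> {s}  [new]
{r} --c--> {q,r,s}  [new]
{s} --a--> ∅  [seen]
{s} --b--> {s}  [seen]
{s} --c--> ∅  [seen]
{q,r,s} --a--> {r}  [seen]
{q,r,s} --b--> {p,s}  [seen]
{q,r,s} --c--> {p,q,r,s}  [seen]
Reachable DFA states: {p}, {q}, ∅, {p,s}, {p,q,r}, {q,s}, {q,r}, {p,q,s}, {p,q,r,s}, {r}, {s}, {q,r,s}.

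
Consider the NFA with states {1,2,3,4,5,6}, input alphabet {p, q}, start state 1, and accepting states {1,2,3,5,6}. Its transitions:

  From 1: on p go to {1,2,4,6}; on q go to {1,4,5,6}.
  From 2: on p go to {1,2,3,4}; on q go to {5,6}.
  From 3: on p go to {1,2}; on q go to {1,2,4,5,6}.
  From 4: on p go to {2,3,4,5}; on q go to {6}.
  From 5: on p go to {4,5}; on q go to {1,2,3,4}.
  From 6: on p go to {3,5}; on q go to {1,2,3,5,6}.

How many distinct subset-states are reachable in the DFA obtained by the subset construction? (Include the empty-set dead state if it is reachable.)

4

Start state of the DFA: {1}.
{1} --p--> {1,2,4,6}  [new]
{1} --q--> {1,4,5,6}  [new]
{1,2,4,6} --p--> {1,2,3,4,5,6}  [new]
{1,2,4,6} --q--> {1,2,3,4,5,6}  [seen]
{1,4,5,6} --p--> {1,2,3,4,5,6}  [seen]
{1,4,5,6} --q--> {1,2,3,4,5,6}  [seen]
{1,2,3,4,5,6} --p--> {1,2,3,4,5,6}  [seen]
{1,2,3,4,5,6} --q--> {1,2,3,4,5,6}  [seen]
Reachable DFA states: {1}, {1,2,4,6}, {1,4,5,6}, {1,2,3,4,5,6}.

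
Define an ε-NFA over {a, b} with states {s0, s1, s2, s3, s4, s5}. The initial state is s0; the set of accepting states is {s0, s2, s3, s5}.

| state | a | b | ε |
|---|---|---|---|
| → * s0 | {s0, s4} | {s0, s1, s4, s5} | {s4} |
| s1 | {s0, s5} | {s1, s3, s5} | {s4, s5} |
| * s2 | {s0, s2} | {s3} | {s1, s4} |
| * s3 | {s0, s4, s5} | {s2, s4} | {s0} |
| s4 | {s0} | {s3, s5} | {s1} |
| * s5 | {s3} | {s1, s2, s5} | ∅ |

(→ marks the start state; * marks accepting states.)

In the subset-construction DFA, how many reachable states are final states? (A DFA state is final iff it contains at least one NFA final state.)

Start state of the DFA: {s0, s1, s4, s5} (ε-closure of the NFA start).
{s0, s1, s4, s5} --a--> {s0, s1, s3, s4, s5}  [new]
{s0, s1, s4, s5} --b--> {s0, s1, s2, s3, s4, s5}  [new]
{s0, s1, s3, s4, s5} --a--> {s0, s1, s3, s4, s5}  [seen]
{s0, s1, s3, s4, s5} --b--> {s0, s1, s2, s3, s4, s5}  [seen]
{s0, s1, s2, s3, s4, s5} --a--> {s0, s1, s2, s3, s4, s5}  [seen]
{s0, s1, s2, s3, s4, s5} --b--> {s0, s1, s2, s3, s4, s5}  [seen]
Reachable DFA states: {s0, s1, s4, s5}, {s0, s1, s3, s4, s5}, {s0, s1, s2, s3, s4, s5}.
Accepting DFA states (contain an NFA accepting state): {s0, s1, s4, s5}, {s0, s1, s3, s4, s5}, {s0, s1, s2, s3, s4, s5}.

3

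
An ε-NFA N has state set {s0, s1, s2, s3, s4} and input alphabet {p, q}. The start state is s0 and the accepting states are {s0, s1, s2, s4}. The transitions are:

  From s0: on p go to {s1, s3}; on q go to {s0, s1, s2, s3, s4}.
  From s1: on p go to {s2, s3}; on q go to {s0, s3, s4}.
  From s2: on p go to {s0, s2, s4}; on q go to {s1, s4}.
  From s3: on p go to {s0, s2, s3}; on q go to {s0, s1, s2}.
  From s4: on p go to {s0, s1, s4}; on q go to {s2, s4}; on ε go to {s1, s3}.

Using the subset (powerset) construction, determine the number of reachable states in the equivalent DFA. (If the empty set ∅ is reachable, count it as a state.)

Start state of the DFA: {s0} (ε-closure of the NFA start).
{s0} --p--> {s1, s3}  [new]
{s0} --q--> {s0, s1, s2, s3, s4}  [new]
{s1, s3} --p--> {s0, s2, s3}  [new]
{s1, s3} --q--> {s0, s1, s2, s3, s4}  [seen]
{s0, s1, s2, s3, s4} --p--> {s0, s1, s2, s3, s4}  [seen]
{s0, s1, s2, s3, s4} --q--> {s0, s1, s2, s3, s4}  [seen]
{s0, s2, s3} --p--> {s0, s1, s2, s3, s4}  [seen]
{s0, s2, s3} --q--> {s0, s1, s2, s3, s4}  [seen]
Reachable DFA states: {s0}, {s1, s3}, {s0, s1, s2, s3, s4}, {s0, s2, s3}.

4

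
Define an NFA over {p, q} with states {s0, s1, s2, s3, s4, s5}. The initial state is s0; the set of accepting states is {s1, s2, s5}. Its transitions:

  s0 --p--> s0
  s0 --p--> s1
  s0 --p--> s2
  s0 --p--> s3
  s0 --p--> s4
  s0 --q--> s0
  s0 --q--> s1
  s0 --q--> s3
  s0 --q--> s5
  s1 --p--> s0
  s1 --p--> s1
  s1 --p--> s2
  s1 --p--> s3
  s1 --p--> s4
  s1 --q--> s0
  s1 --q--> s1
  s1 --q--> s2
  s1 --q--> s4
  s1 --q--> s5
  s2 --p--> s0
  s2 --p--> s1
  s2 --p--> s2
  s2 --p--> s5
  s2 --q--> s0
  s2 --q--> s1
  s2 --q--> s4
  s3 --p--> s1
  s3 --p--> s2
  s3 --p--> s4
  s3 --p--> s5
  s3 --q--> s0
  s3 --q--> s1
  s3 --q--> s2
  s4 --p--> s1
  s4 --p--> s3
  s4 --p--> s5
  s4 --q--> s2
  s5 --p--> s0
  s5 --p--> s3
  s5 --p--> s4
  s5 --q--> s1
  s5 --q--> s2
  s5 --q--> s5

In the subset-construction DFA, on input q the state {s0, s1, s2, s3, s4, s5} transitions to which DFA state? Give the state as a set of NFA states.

{s0, s1, s2, s3, s4, s5}

δ(s0,q) = {s0, s1, s3, s5}; δ(s1,q) = {s0, s1, s2, s4, s5}; δ(s2,q) = {s0, s1, s4}; δ(s3,q) = {s0, s1, s2}; δ(s4,q) = {s2}; δ(s5,q) = {s1, s2, s5}.
Union: {s0, s1, s2, s3, s4, s5}.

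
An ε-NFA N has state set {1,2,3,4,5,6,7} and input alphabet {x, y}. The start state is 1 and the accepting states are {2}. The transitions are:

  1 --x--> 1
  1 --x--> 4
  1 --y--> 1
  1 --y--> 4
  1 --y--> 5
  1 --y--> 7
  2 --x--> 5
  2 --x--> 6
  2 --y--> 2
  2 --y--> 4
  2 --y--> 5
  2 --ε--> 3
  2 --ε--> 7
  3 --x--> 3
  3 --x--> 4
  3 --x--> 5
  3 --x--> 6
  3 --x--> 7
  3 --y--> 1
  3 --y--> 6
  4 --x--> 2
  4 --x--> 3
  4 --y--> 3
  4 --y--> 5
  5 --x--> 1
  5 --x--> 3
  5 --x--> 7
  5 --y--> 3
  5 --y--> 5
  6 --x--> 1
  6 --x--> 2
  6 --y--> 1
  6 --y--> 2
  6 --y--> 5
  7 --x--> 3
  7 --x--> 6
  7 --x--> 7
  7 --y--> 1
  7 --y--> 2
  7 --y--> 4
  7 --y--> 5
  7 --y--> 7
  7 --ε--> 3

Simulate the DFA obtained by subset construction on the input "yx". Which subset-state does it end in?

Start: {1}.
δ(1,y) = {1,4,5,7}.
Union: {1,4,5,7}.
ε-closure gives {1,3,4,5,7}.
After y: {1,3,4,5,7}.
δ(1,x) = {1,4}; δ(3,x) = {3,4,5,6,7}; δ(4,x) = {2,3}; δ(5,x) = {1,3,7}; δ(7,x) = {3,6,7}.
Union: {1,2,3,4,5,6,7}.
After x: {1,2,3,4,5,6,7}.

{1,2,3,4,5,6,7}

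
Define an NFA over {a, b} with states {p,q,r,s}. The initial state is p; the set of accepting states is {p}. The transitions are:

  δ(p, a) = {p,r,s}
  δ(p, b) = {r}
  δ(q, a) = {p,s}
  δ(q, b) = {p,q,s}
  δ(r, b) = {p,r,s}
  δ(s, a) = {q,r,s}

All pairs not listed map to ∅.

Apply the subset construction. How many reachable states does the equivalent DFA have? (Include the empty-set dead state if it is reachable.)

Start state of the DFA: {p}.
{p} --a--> {p,r,s}  [new]
{p} --b--> {r}  [new]
{p,r,s} --a--> {p,q,r,s}  [new]
{p,r,s} --b--> {p,r,s}  [seen]
{r} --a--> ∅  [new]
{r} --b--> {p,r,s}  [seen]
{p,q,r,s} --a--> {p,q,r,s}  [seen]
{p,q,r,s} --b--> {p,q,r,s}  [seen]
∅ --a--> ∅  [seen]
∅ --b--> ∅  [seen]
Reachable DFA states: {p}, {p,r,s}, {r}, {p,q,r,s}, ∅.

5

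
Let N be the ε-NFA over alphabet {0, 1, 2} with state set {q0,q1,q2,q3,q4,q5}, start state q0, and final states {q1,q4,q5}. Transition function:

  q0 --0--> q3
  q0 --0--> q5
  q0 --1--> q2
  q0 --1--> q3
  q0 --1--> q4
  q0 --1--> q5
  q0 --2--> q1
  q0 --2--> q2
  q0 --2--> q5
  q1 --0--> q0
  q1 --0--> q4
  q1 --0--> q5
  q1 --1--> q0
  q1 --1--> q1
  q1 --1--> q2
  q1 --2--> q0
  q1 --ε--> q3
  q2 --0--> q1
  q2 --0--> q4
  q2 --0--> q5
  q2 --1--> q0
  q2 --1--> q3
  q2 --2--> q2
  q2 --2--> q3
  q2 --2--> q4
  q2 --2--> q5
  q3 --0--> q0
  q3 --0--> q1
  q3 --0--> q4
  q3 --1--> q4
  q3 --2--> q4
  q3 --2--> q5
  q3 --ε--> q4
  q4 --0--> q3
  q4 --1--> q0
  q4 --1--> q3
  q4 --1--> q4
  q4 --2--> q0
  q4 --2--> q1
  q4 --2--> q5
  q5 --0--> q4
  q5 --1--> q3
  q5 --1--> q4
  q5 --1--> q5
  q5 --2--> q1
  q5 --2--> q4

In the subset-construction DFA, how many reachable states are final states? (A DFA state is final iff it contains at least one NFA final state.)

8

Start state of the DFA: {q0} (ε-closure of the NFA start).
{q0} --0--> {q3,q4,q5}  [new]
{q0} --1--> {q2,q3,q4,q5}  [new]
{q0} --2--> {q1,q2,q3,q4,q5}  [new]
{q3,q4,q5} --0--> {q0,q1,q3,q4}  [new]
{q3,q4,q5} --1--> {q0,q3,q4,q5}  [new]
{q3,q4,q5} --2--> {q0,q1,q3,q4,q5}  [new]
{q2,q3,q4,q5} --0--> {q0,q1,q3,q4,q5}  [seen]
{q2,q3,q4,q5} --1--> {q0,q3,q4,q5}  [seen]
{q2,q3,q4,q5} --2--> {q0,q1,q2,q3,q4,q5}  [new]
{q1,q2,q3,q4,q5} --0--> {q0,q1,q3,q4,q5}  [seen]
{q1,q2,q3,q4,q5} --1--> {q0,q1,q2,q3,q4,q5}  [seen]
{q1,q2,q3,q4,q5} --2--> {q0,q1,q2,q3,q4,q5}  [seen]
{q0,q1,q3,q4} --0--> {q0,q1,q3,q4,q5}  [seen]
{q0,q1,q3,q4} --1--> {q0,q1,q2,q3,q4,q5}  [seen]
{q0,q1,q3,q4} --2--> {q0,q1,q2,q3,q4,q5}  [seen]
{q0,q3,q4,q5} --0--> {q0,q1,q3,q4,q5}  [seen]
{q0,q3,q4,q5} --1--> {q0,q2,q3,q4,q5}  [new]
{q0,q3,q4,q5} --2--> {q0,q1,q2,q3,q4,q5}  [seen]
{q0,q1,q3,q4,q5} --0--> {q0,q1,q3,q4,q5}  [seen]
{q0,q1,q3,q4,q5} --1--> {q0,q1,q2,q3,q4,q5}  [seen]
{q0,q1,q3,q4,q5} --2--> {q0,q1,q2,q3,q4,q5}  [seen]
{q0,q1,q2,q3,q4,q5} --0--> {q0,q1,q3,q4,q5}  [seen]
{q0,q1,q2,q3,q4,q5} --1--> {q0,q1,q2,q3,q4,q5}  [seen]
{q0,q1,q2,q3,q4,q5} --2--> {q0,q1,q2,q3,q4,q5}  [seen]
{q0,q2,q3,q4,q5} --0--> {q0,q1,q3,q4,q5}  [seen]
{q0,q2,q3,q4,q5} --1--> {q0,q2,q3,q4,q5}  [seen]
{q0,q2,q3,q4,q5} --2--> {q0,q1,q2,q3,q4,q5}  [seen]
Reachable DFA states: {q0}, {q3,q4,q5}, {q2,q3,q4,q5}, {q1,q2,q3,q4,q5}, {q0,q1,q3,q4}, {q0,q3,q4,q5}, {q0,q1,q3,q4,q5}, {q0,q1,q2,q3,q4,q5}, {q0,q2,q3,q4,q5}.
Accepting DFA states (contain an NFA accepting state): {q3,q4,q5}, {q2,q3,q4,q5}, {q1,q2,q3,q4,q5}, {q0,q1,q3,q4}, {q0,q3,q4,q5}, {q0,q1,q3,q4,q5}, {q0,q1,q2,q3,q4,q5}, {q0,q2,q3,q4,q5}.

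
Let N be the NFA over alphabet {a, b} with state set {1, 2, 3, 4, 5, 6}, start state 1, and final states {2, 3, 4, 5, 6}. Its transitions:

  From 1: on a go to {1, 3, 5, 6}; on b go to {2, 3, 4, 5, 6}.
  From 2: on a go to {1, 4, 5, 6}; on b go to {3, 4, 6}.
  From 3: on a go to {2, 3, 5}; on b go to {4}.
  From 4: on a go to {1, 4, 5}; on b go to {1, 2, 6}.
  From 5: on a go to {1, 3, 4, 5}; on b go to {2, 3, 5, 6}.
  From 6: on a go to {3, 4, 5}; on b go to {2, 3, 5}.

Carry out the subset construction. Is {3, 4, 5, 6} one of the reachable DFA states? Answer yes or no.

Start state of the DFA: {1}.
{1} --a--> {1, 3, 5, 6}  [new]
{1} --b--> {2, 3, 4, 5, 6}  [new]
{1, 3, 5, 6} --a--> {1, 2, 3, 4, 5, 6}  [new]
{1, 3, 5, 6} --b--> {2, 3, 4, 5, 6}  [seen]
{2, 3, 4, 5, 6} --a--> {1, 2, 3, 4, 5, 6}  [seen]
{2, 3, 4, 5, 6} --b--> {1, 2, 3, 4, 5, 6}  [seen]
{1, 2, 3, 4, 5, 6} --a--> {1, 2, 3, 4, 5, 6}  [seen]
{1, 2, 3, 4, 5, 6} --b--> {1, 2, 3, 4, 5, 6}  [seen]
Reachable DFA states: {1}, {1, 3, 5, 6}, {2, 3, 4, 5, 6}, {1, 2, 3, 4, 5, 6}.
{3, 4, 5, 6} is not among them.

no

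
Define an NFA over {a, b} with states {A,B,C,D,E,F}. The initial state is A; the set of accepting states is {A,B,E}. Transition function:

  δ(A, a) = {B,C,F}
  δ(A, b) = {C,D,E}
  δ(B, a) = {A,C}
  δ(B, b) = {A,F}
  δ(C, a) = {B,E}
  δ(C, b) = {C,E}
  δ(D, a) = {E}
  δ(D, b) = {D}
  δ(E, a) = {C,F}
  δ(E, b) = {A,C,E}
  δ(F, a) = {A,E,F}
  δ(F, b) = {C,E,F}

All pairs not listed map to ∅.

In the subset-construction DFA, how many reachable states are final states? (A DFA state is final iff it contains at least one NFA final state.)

8

Start state of the DFA: {A}.
{A} --a--> {B,C,F}  [new]
{A} --b--> {C,D,E}  [new]
{B,C,F} --a--> {A,B,C,E,F}  [new]
{B,C,F} --b--> {A,C,E,F}  [new]
{C,D,E} --a--> {B,C,E,F}  [new]
{C,D,E} --b--> {A,C,D,E}  [new]
{A,B,C,E,F} --a--> {A,B,C,E,F}  [seen]
{A,B,C,E,F} --b--> {A,C,D,E,F}  [new]
{A,C,E,F} --a--> {A,B,C,E,F}  [seen]
{A,C,E,F} --b--> {A,C,D,E,F}  [seen]
{B,C,E,F} --a--> {A,B,C,E,F}  [seen]
{B,C,E,F} --b--> {A,C,E,F}  [seen]
{A,C,D,E} --a--> {B,C,E,F}  [seen]
{A,C,D,E} --b--> {A,C,D,E}  [seen]
{A,C,D,E,F} --a--> {A,B,C,E,F}  [seen]
{A,C,D,E,F} --b--> {A,C,D,E,F}  [seen]
Reachable DFA states: {A}, {B,C,F}, {C,D,E}, {A,B,C,E,F}, {A,C,E,F}, {B,C,E,F}, {A,C,D,E}, {A,C,D,E,F}.
Accepting DFA states (contain an NFA accepting state): {A}, {B,C,F}, {C,D,E}, {A,B,C,E,F}, {A,C,E,F}, {B,C,E,F}, {A,C,D,E}, {A,C,D,E,F}.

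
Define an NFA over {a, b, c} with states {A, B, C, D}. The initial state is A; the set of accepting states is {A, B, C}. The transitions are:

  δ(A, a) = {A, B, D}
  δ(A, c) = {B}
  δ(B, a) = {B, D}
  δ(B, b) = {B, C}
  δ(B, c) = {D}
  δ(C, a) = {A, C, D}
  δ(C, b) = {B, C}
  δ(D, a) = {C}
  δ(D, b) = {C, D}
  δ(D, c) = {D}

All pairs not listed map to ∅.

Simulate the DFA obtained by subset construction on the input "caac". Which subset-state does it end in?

{D}

Start: {A}.
δ(A,c) = {B}.
Union: {B}.
After c: {B}.
δ(B,a) = {B, D}.
Union: {B, D}.
After a: {B, D}.
δ(B,a) = {B, D}; δ(D,a) = {C}.
Union: {B, C, D}.
After a: {B, C, D}.
δ(B,c) = {D}; δ(C,c) = ∅; δ(D,c) = {D}.
Union: {D}.
After c: {D}.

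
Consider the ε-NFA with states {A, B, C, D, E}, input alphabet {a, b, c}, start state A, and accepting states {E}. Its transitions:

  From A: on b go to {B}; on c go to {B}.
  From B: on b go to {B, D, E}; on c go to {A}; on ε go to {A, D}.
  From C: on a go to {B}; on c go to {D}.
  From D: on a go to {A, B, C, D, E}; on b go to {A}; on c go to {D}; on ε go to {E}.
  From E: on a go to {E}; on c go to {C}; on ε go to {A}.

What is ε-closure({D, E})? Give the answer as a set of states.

Begin with {D, E}.
E →ε {A}; add A.
ε-closure = {A, D, E}.

{A, D, E}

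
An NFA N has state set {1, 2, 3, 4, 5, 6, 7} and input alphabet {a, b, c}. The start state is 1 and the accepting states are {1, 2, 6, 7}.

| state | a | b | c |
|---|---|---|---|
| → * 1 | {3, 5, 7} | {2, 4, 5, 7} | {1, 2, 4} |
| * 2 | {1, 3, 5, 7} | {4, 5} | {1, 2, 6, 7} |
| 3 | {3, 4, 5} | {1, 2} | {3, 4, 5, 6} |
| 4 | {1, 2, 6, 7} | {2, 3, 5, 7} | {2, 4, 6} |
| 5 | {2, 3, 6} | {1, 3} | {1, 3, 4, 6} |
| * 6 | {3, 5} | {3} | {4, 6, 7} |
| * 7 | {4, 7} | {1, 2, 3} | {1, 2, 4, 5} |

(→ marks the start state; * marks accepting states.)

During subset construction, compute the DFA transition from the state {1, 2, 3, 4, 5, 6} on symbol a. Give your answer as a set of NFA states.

δ(1,a) = {3, 5, 7}; δ(2,a) = {1, 3, 5, 7}; δ(3,a) = {3, 4, 5}; δ(4,a) = {1, 2, 6, 7}; δ(5,a) = {2, 3, 6}; δ(6,a) = {3, 5}.
Union: {1, 2, 3, 4, 5, 6, 7}.

{1, 2, 3, 4, 5, 6, 7}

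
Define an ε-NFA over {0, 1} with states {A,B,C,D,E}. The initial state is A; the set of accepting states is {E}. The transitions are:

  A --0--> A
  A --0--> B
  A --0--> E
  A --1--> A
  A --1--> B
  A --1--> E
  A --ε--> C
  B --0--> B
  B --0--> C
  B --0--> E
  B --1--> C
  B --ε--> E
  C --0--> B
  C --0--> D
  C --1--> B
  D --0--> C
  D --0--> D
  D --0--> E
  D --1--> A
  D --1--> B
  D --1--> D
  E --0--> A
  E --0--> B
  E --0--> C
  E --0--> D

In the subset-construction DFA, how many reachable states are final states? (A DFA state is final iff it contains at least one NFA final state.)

Start state of the DFA: {A,C} (ε-closure of the NFA start).
{A,C} --0--> {A,B,C,D,E}  [new]
{A,C} --1--> {A,B,C,E}  [new]
{A,B,C,D,E} --0--> {A,B,C,D,E}  [seen]
{A,B,C,D,E} --1--> {A,B,C,D,E}  [seen]
{A,B,C,E} --0--> {A,B,C,D,E}  [seen]
{A,B,C,E} --1--> {A,B,C,E}  [seen]
Reachable DFA states: {A,C}, {A,B,C,D,E}, {A,B,C,E}.
Accepting DFA states (contain an NFA accepting state): {A,B,C,D,E}, {A,B,C,E}.

2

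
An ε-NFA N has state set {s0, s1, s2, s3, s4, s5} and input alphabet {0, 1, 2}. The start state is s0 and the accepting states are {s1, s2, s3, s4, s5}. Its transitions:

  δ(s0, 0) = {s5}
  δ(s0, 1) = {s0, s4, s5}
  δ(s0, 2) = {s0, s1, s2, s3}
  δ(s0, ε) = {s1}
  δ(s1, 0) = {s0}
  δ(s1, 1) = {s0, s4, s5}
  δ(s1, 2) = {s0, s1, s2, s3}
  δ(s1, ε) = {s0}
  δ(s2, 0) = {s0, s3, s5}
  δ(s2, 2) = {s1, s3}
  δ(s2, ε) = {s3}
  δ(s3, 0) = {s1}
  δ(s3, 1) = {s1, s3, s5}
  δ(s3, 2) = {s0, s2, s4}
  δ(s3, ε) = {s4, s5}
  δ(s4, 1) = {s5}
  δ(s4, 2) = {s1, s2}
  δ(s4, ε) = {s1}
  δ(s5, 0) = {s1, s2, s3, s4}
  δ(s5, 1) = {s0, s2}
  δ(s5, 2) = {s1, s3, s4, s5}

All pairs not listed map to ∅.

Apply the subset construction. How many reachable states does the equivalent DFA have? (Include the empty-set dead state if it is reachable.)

4

Start state of the DFA: {s0, s1} (ε-closure of the NFA start).
{s0, s1} --0--> {s0, s1, s5}  [new]
{s0, s1} --1--> {s0, s1, s4, s5}  [new]
{s0, s1} --2--> {s0, s1, s2, s3, s4, s5}  [new]
{s0, s1, s5} --0--> {s0, s1, s2, s3, s4, s5}  [seen]
{s0, s1, s5} --1--> {s0, s1, s2, s3, s4, s5}  [seen]
{s0, s1, s5} --2--> {s0, s1, s2, s3, s4, s5}  [seen]
{s0, s1, s4, s5} --0--> {s0, s1, s2, s3, s4, s5}  [seen]
{s0, s1, s4, s5} --1--> {s0, s1, s2, s3, s4, s5}  [seen]
{s0, s1, s4, s5} --2--> {s0, s1, s2, s3, s4, s5}  [seen]
{s0, s1, s2, s3, s4, s5} --0--> {s0, s1, s2, s3, s4, s5}  [seen]
{s0, s1, s2, s3, s4, s5} --1--> {s0, s1, s2, s3, s4, s5}  [seen]
{s0, s1, s2, s3, s4, s5} --2--> {s0, s1, s2, s3, s4, s5}  [seen]
Reachable DFA states: {s0, s1}, {s0, s1, s5}, {s0, s1, s4, s5}, {s0, s1, s2, s3, s4, s5}.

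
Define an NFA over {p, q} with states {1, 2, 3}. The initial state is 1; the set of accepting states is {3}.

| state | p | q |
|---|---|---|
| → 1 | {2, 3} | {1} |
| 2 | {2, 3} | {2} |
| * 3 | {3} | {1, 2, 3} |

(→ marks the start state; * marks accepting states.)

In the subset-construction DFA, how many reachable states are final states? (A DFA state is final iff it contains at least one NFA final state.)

Start state of the DFA: {1}.
{1} --p--> {2, 3}  [new]
{1} --q--> {1}  [seen]
{2, 3} --p--> {2, 3}  [seen]
{2, 3} --q--> {1, 2, 3}  [new]
{1, 2, 3} --p--> {2, 3}  [seen]
{1, 2, 3} --q--> {1, 2, 3}  [seen]
Reachable DFA states: {1}, {2, 3}, {1, 2, 3}.
Accepting DFA states (contain an NFA accepting state): {2, 3}, {1, 2, 3}.

2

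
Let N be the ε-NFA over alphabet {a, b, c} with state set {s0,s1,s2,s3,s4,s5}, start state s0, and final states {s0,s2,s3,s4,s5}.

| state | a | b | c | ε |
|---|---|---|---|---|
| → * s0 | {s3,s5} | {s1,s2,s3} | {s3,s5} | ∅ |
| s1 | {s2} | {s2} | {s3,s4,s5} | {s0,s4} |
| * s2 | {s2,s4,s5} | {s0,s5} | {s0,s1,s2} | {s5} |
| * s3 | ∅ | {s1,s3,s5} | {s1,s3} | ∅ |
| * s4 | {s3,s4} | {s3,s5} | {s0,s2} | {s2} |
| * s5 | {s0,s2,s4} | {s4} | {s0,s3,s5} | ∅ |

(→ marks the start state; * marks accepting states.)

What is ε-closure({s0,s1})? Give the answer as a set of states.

{s0,s1,s2,s4,s5}

Begin with {s0,s1}.
s1 →ε {s0,s4}; add s4.
s4 →ε {s2}; add s2.
s2 →ε {s5}; add s5.
ε-closure = {s0,s1,s2,s4,s5}.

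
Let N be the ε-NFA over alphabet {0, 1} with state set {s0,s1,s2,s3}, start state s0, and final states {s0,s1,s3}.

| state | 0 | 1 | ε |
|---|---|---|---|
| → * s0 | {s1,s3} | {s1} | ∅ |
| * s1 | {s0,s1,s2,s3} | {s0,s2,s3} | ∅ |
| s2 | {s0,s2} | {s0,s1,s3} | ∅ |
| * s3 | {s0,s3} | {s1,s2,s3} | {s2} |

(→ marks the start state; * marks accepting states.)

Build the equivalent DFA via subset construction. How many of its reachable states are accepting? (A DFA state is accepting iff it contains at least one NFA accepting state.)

Start state of the DFA: {s0} (ε-closure of the NFA start).
{s0} --0--> {s1,s2,s3}  [new]
{s0} --1--> {s1}  [new]
{s1,s2,s3} --0--> {s0,s1,s2,s3}  [new]
{s1,s2,s3} --1--> {s0,s1,s2,s3}  [seen]
{s1} --0--> {s0,s1,s2,s3}  [seen]
{s1} --1--> {s0,s2,s3}  [new]
{s0,s1,s2,s3} --0--> {s0,s1,s2,s3}  [seen]
{s0,s1,s2,s3} --1--> {s0,s1,s2,s3}  [seen]
{s0,s2,s3} --0--> {s0,s1,s2,s3}  [seen]
{s0,s2,s3} --1--> {s0,s1,s2,s3}  [seen]
Reachable DFA states: {s0}, {s1,s2,s3}, {s1}, {s0,s1,s2,s3}, {s0,s2,s3}.
Accepting DFA states (contain an NFA accepting state): {s0}, {s1,s2,s3}, {s1}, {s0,s1,s2,s3}, {s0,s2,s3}.

5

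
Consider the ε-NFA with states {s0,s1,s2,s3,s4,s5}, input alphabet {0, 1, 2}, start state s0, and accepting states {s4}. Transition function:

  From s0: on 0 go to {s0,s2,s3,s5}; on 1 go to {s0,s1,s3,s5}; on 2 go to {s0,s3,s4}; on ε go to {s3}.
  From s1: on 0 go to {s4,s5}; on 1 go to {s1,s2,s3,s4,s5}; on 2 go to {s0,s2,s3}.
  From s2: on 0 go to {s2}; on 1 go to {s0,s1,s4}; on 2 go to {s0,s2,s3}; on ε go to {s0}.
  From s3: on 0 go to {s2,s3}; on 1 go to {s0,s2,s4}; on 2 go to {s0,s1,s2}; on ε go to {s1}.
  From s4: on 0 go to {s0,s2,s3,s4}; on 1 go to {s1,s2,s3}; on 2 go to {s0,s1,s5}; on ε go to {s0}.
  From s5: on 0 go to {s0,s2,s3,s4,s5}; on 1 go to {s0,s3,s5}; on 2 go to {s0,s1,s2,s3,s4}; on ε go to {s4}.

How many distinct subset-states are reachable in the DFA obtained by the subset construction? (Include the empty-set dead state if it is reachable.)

3

Start state of the DFA: {s0,s1,s3} (ε-closure of the NFA start).
{s0,s1,s3} --0--> {s0,s1,s2,s3,s4,s5}  [new]
{s0,s1,s3} --1--> {s0,s1,s2,s3,s4,s5}  [seen]
{s0,s1,s3} --2--> {s0,s1,s2,s3,s4}  [new]
{s0,s1,s2,s3,s4,s5} --0--> {s0,s1,s2,s3,s4,s5}  [seen]
{s0,s1,s2,s3,s4,s5} --1--> {s0,s1,s2,s3,s4,s5}  [seen]
{s0,s1,s2,s3,s4,s5} --2--> {s0,s1,s2,s3,s4,s5}  [seen]
{s0,s1,s2,s3,s4} --0--> {s0,s1,s2,s3,s4,s5}  [seen]
{s0,s1,s2,s3,s4} --1--> {s0,s1,s2,s3,s4,s5}  [seen]
{s0,s1,s2,s3,s4} --2--> {s0,s1,s2,s3,s4,s5}  [seen]
Reachable DFA states: {s0,s1,s3}, {s0,s1,s2,s3,s4,s5}, {s0,s1,s2,s3,s4}.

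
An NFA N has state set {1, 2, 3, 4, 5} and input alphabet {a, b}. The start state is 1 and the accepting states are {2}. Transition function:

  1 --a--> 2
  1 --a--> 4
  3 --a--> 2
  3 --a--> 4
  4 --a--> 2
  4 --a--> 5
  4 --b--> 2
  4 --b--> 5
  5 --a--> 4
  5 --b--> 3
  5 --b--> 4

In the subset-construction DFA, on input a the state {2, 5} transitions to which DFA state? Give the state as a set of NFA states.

{4}

δ(2,a) = ∅; δ(5,a) = {4}.
Union: {4}.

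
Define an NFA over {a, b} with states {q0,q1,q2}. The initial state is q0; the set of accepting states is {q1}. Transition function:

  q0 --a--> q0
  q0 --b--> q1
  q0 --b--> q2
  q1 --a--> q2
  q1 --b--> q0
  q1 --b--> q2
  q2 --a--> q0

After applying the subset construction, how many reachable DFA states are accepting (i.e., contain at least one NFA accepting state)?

1

Start state of the DFA: {q0}.
{q0} --a--> {q0}  [seen]
{q0} --b--> {q1,q2}  [new]
{q1,q2} --a--> {q0,q2}  [new]
{q1,q2} --b--> {q0,q2}  [seen]
{q0,q2} --a--> {q0}  [seen]
{q0,q2} --b--> {q1,q2}  [seen]
Reachable DFA states: {q0}, {q1,q2}, {q0,q2}.
Accepting DFA states (contain an NFA accepting state): {q1,q2}.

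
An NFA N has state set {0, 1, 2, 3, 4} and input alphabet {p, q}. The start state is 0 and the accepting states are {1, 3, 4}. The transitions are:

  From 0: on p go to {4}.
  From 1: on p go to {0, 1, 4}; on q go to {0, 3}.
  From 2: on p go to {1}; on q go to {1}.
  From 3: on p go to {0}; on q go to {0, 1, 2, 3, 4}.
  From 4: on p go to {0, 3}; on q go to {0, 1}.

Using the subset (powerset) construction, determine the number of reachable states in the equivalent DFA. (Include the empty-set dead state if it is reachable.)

Start state of the DFA: {0}.
{0} --p--> {4}  [new]
{0} --q--> ∅  [new]
{4} --p--> {0, 3}  [new]
{4} --q--> {0, 1}  [new]
∅ --p--> ∅  [seen]
∅ --q--> ∅  [seen]
{0, 3} --p--> {0, 4}  [new]
{0, 3} --q--> {0, 1, 2, 3, 4}  [new]
{0, 1} --p--> {0, 1, 4}  [new]
{0, 1} --q--> {0, 3}  [seen]
{0, 4} --p--> {0, 3, 4}  [new]
{0, 4} --q--> {0, 1}  [seen]
{0, 1, 2, 3, 4} --p--> {0, 1, 3, 4}  [new]
{0, 1, 2, 3, 4} --q--> {0, 1, 2, 3, 4}  [seen]
{0, 1, 4} --p--> {0, 1, 3, 4}  [seen]
{0, 1, 4} --q--> {0, 1, 3}  [new]
{0, 3, 4} --p--> {0, 3, 4}  [seen]
{0, 3, 4} --q--> {0, 1, 2, 3, 4}  [seen]
{0, 1, 3, 4} --p--> {0, 1, 3, 4}  [seen]
{0, 1, 3, 4} --q--> {0, 1, 2, 3, 4}  [seen]
{0, 1, 3} --p--> {0, 1, 4}  [seen]
{0, 1, 3} --q--> {0, 1, 2, 3, 4}  [seen]
Reachable DFA states: {0}, {4}, ∅, {0, 3}, {0, 1}, {0, 4}, {0, 1, 2, 3, 4}, {0, 1, 4}, {0, 3, 4}, {0, 1, 3, 4}, {0, 1, 3}.

11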